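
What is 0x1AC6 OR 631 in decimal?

0x1AC6 = 1101011000110
631 = 0001001110111
 OR → 1101011110111 = 6903

6903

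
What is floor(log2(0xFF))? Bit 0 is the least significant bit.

0xFF = 11111111
The topmost 1 is at position 7 (since 2^7 = 128 ≤ 255 < 256).

7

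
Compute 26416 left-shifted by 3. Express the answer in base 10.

26416 = 000110011100110000
shift left by 3 → 110011100110000000 = 211328
(equivalently, 26416 × 2^3 = 26416 × 8)

211328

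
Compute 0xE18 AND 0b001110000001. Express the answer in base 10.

0xE18 = 111000011000
b = 001110000001
AND → 001000000000 = 512

512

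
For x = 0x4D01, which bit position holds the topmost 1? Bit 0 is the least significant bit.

0x4D01 = 100110100000001
The topmost 1 is at position 14 (since 2^14 = 16384 ≤ 19713 < 32768).

14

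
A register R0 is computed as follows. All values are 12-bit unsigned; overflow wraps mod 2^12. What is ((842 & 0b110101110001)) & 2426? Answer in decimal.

320

842 = 001101001010
0b110101110001 = 110101110001
→ & → 000101000000 = 320
2426 = 100101111010
→ & → 000101000000 = 320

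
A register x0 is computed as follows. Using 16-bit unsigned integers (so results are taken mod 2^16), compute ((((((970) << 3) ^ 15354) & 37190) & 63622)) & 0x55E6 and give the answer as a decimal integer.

2

970 = 0000001111001010
→ << 3 (mod 2^16) → 0001111001010000 = 7760
15354 = 0011101111111010
→ ^ → 0010010110101010 = 9642
37190 = 1001000101000110
→ & → 0000000100000010 = 258
63622 = 1111100010000110
→ & → 0000000000000010 = 2
0x55E6 = 0101010111100110
→ & → 0000000000000010 = 2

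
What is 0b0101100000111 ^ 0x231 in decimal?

2358

a = 101100000111
0x231 = 001000110001
XOR → 100100110110 = 2358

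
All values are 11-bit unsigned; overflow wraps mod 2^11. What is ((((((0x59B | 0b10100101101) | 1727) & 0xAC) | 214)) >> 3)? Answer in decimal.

0x59B = 10110011011
0b10100101101 = 10100101101
→ | → 10110111111 = 1471
1727 = 11010111111
→ | → 11110111111 = 1983
0xAC = 00010101100
→ & → 00010101100 = 172
214 = 00011010110
→ | → 00011111110 = 254
→ >> 3 → 00000011111 = 31

31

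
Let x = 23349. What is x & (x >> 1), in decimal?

2320

x = 101101100110101 = 23349
x>>1 = 010110110011010
AND  = 000100100010000 = 2320
(x & (x >> 1) has a 1 wherever x has two consecutive 1 bits.)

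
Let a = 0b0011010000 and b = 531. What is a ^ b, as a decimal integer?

a = 0011010000
531 = 1000010011
XOR → 1011000011 = 707

707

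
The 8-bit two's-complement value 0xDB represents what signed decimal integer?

-37

pattern = 11011011 (MSB is 1 ⇒ negative)
Invert: 00100100, add 1 → 00100101 = 37, so the value is -37.
(Equivalently: 219 - 2^8 = 219 - 256 = -37.)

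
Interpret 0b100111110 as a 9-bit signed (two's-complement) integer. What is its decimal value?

-194

pattern = 100111110 (MSB is 1 ⇒ negative)
Invert: 011000001, add 1 → 011000010 = 194, so the value is -194.
(Equivalently: 318 - 2^9 = 318 - 512 = -194.)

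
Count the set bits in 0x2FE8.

9

0x2FE8 = 10111111101000
Count the 1s: 1 + 1 + 1 + 1 + 1 + 1 + 1 + 1 + 1 = 9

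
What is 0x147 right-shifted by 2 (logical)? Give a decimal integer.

81

0x147 = 101000111
shift right by 2 → 001010001 = 81
(equivalently, floor(327 / 4))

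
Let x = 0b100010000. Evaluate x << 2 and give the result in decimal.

x = 00100010000
shift left by 2 → 10001000000 = 1088
(equivalently, 272 × 2^2 = 272 × 4)

1088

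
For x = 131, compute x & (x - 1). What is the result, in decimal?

130

x = 10000011 = 131
x - 1 = 10000010
AND   = 10000010 = 130
(x & (x - 1) clears the lowest set bit of x.)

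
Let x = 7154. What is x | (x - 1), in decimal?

x = 1101111110010 = 7154
x - 1 = 1101111110001
OR    = 1101111110011 = 7155
(x | (x - 1) sets all bits below the lowest set bit.)

7155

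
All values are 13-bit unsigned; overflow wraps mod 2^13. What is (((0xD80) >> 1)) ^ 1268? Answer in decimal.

564

0xD80 = 0110110000000
→ >> 1 → 0011011000000 = 1728
1268 = 0010011110100
→ ^ → 0001000110100 = 564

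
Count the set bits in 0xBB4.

7

0xBB4 = 101110110100
Count the 1s: 1 + 1 + 1 + 1 + 1 + 1 + 1 = 7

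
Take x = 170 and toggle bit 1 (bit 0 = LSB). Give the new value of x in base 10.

168

x = 010101010
bit 1 is currently 1; toggle it via x ^ (1 << 1) = x ^ 2
→ 010101000 = 168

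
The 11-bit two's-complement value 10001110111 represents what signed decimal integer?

-905

pattern = 10001110111 (MSB is 1 ⇒ negative)
Invert: 01110001000, add 1 → 01110001001 = 905, so the value is -905.
(Equivalently: 1143 - 2^11 = 1143 - 2048 = -905.)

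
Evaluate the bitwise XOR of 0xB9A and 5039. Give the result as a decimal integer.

0xB9A = 0101110011010
5039 = 1001110101111
XOR → 1100000110101 = 6197

6197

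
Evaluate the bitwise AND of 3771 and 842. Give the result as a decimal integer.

522

3771 = 111010111011
842 = 001101001010
AND → 001000001010 = 522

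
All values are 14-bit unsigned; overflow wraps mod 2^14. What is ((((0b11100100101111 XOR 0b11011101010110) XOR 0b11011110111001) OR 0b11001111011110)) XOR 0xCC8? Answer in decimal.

14102

0b11100100101111 = 11100100101111
0b11011101010110 = 11011101010110
→ XOR → 00111001111001 = 3705
0b11011110111001 = 11011110111001
→ XOR → 11100111000000 = 14784
0b11001111011110 = 11001111011110
→ OR → 11101111011110 = 15326
0xCC8 = 00110011001000
→ XOR → 11011100010110 = 14102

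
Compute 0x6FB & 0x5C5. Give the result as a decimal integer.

1217

0x6FB = 11011111011
0x5C5 = 10111000101
AND → 10011000001 = 1217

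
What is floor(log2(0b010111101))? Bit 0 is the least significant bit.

0b010111101 = 10111101
The topmost 1 is at position 7 (since 2^7 = 128 ≤ 189 < 256).

7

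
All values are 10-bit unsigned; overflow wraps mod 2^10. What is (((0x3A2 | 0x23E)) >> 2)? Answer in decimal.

0x3A2 = 1110100010
0x23E = 1000111110
→ | → 1110111110 = 958
→ >> 2 → 0011101111 = 239

239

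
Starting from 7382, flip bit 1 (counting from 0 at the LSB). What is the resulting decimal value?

7380

x = 1110011010110
bit 1 is currently 1; toggle it via x ^ (1 << 1) = x ^ 2
→ 1110011010100 = 7380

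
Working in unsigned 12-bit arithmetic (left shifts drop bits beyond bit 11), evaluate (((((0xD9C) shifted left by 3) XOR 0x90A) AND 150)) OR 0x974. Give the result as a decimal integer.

2550

0xD9C = 110110011100
→ shifted left by 3 (mod 2^12) → 110011100000 = 3296
0x90A = 100100001010
→ XOR → 010111101010 = 1514
150 = 000010010110
→ AND → 000010000010 = 130
0x974 = 100101110100
→ OR → 100111110110 = 2550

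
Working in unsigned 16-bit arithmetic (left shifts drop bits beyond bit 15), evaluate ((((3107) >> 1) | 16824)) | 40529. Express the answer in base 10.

3107 = 0000110000100011
→ >> 1 → 0000011000010001 = 1553
16824 = 0100000110111000
→ | → 0100011110111001 = 18361
40529 = 1001111001010001
→ | → 1101111111111001 = 57337

57337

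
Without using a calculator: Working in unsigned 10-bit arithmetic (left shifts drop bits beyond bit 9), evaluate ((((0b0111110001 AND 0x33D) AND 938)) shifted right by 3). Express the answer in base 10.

36

0b0111110001 = 0111110001
0x33D = 1100111101
→ AND → 0100110001 = 305
938 = 1110101010
→ AND → 0100100000 = 288
→ shifted right by 3 → 0000100100 = 36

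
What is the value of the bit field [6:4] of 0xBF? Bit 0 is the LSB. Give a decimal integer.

v = 010111111
Shift right by 4: 01011
Mask low 3 bits: 011 = 3

3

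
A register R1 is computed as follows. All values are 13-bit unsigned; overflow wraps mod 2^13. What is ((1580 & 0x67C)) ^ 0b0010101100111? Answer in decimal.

843

1580 = 0011000101100
0x67C = 0011001111100
→ & → 0011000101100 = 1580
0b0010101100111 = 0010101100111
→ ^ → 0001101001011 = 843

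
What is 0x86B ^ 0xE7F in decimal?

1556

0x86B = 100001101011
0xE7F = 111001111111
XOR → 011000010100 = 1556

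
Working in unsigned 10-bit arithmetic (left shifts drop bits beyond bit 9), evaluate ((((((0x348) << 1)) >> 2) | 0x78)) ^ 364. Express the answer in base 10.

400

0x348 = 1101001000
→ << 1 (mod 2^10) → 1010010000 = 656
→ >> 2 → 0010100100 = 164
0x78 = 0001111000
→ | → 0011111100 = 252
364 = 0101101100
→ ^ → 0110010000 = 400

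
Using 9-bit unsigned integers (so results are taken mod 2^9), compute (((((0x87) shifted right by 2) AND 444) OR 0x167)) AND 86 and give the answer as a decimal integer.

0x87 = 010000111
→ shifted right by 2 → 000100001 = 33
444 = 110111100
→ AND → 000100000 = 32
0x167 = 101100111
→ OR → 101100111 = 359
86 = 001010110
→ AND → 001000110 = 70

70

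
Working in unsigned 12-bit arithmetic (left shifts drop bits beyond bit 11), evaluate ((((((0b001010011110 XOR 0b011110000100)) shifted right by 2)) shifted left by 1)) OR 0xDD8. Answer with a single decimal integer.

4060

0b001010011110 = 001010011110
0b011110000100 = 011110000100
→ XOR → 010100011010 = 1306
→ shifted right by 2 → 000101000110 = 326
→ shifted left by 1 (mod 2^12) → 001010001100 = 652
0xDD8 = 110111011000
→ OR → 111111011100 = 4060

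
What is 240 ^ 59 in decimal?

240 = 11110000
59 = 00111011
XOR → 11001011 = 203

203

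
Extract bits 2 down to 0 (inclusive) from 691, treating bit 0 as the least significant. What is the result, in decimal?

3

v = 001010110011
Shift right by 0: 001010110011
Mask low 3 bits: 011 = 3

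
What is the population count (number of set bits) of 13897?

13897 = 11011001001001
Count the 1s: 1 + 1 + 1 + 1 + 1 + 1 + 1 = 7

7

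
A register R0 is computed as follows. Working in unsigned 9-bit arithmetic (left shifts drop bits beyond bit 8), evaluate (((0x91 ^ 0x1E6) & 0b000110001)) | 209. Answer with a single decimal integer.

0x91 = 010010001
0x1E6 = 111100110
→ ^ → 101110111 = 375
0b000110001 = 000110001
→ & → 000110001 = 49
209 = 011010001
→ | → 011110001 = 241

241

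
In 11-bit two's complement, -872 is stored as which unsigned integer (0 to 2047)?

1176

872 in 11 bits: 01101101000
Invert: 10010010111
Add 1:  10010011000 = 1176
(Check: 2^11 - 872 = 2048 - 872 = 1176.)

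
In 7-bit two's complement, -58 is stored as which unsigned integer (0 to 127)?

58 in 7 bits: 0111010
Invert: 1000101
Add 1:  1000110 = 70
(Check: 2^7 - 58 = 128 - 58 = 70.)

70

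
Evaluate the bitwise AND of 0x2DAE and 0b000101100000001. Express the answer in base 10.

0x2DAE = 10110110101110
b = 00101100000001
AND → 00100100000000 = 2304

2304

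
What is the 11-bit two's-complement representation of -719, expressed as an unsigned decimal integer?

1329

719 in 11 bits: 01011001111
Invert: 10100110000
Add 1:  10100110001 = 1329
(Check: 2^11 - 719 = 2048 - 719 = 1329.)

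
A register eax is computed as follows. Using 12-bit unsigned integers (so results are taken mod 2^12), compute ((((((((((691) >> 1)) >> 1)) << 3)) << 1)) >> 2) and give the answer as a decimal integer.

691 = 001010110011
→ >> 1 → 000101011001 = 345
→ >> 1 → 000010101100 = 172
→ << 3 (mod 2^12) → 010101100000 = 1376
→ << 1 (mod 2^12) → 101011000000 = 2752
→ >> 2 → 001010110000 = 688

688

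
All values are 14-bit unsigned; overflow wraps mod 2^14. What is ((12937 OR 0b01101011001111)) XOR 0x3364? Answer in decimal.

2475

12937 = 11001010001001
0b01101011001111 = 01101011001111
→ OR → 11101011001111 = 15055
0x3364 = 11001101100100
→ XOR → 00100110101011 = 2475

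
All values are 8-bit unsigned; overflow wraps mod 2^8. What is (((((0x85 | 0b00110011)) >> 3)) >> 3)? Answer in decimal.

0x85 = 10000101
0b00110011 = 00110011
→ | → 10110111 = 183
→ >> 3 → 00010110 = 22
→ >> 3 → 00000010 = 2

2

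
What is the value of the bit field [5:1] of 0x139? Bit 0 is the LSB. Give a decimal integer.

v = 100111001
Shift right by 1: 10011100
Mask low 5 bits: 11100 = 28

28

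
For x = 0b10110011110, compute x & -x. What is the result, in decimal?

x = 10110011110 = 1438
-x (two's complement) = …01001100010
AND   = 00000000010 = 2
(x & -x isolates the lowest set bit of x.)

2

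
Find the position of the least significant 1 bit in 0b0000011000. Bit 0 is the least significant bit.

0b0000011000 = 11000
Trailing zeros: 3, so the lowest set bit is bit 3 (value 8).

3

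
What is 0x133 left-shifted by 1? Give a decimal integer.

614

0x133 = 0100110011
shift left by 1 → 1001100110 = 614
(equivalently, 307 × 2^1 = 307 × 2)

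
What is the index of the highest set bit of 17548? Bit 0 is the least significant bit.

14

17548 = 100010010001100
The topmost 1 is at position 14 (since 2^14 = 16384 ≤ 17548 < 32768).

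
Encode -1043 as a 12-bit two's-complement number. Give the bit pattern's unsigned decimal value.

1043 in 12 bits: 010000010011
Invert: 101111101100
Add 1:  101111101101 = 3053
(Check: 2^12 - 1043 = 4096 - 1043 = 3053.)

3053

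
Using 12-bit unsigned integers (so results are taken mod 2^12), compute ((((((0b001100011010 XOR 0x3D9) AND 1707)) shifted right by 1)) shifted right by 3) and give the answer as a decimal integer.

0b001100011010 = 001100011010
0x3D9 = 001111011001
→ XOR → 000011000011 = 195
1707 = 011010101011
→ AND → 000010000011 = 131
→ shifted right by 1 → 000001000001 = 65
→ shifted right by 3 → 000000001000 = 8

8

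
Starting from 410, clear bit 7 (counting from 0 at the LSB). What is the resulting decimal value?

x = 000110011010
bit 7 is currently 1; clear it via x & ~(1 << 7) = x & ~128
→ 000100011010 = 282

282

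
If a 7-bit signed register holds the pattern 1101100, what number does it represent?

pattern = 1101100 (MSB is 1 ⇒ negative)
Invert: 0010011, add 1 → 0010100 = 20, so the value is -20.
(Equivalently: 108 - 2^7 = 108 - 128 = -20.)

-20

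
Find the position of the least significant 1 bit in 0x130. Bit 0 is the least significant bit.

0x130 = 100110000
Trailing zeros: 4, so the lowest set bit is bit 4 (value 16).

4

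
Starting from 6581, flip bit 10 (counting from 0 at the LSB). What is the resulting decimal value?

x = 1100110110101
bit 10 is currently 0; toggle it via x ^ (1 << 10) = x ^ 1024
→ 1110110110101 = 7605

7605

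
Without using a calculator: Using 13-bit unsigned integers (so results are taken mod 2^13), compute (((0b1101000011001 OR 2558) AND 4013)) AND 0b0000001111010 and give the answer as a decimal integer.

0b1101000011001 = 1101000011001
2558 = 0100111111110
→ OR → 1101111111111 = 7167
4013 = 0111110101101
→ AND → 0101110101101 = 2989
0b0000001111010 = 0000001111010
→ AND → 0000000101000 = 40

40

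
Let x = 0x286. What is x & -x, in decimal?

2

x = 1010000110 = 646
-x (two's complement) = …0101111010
AND   = 0000000010 = 2
(x & -x isolates the lowest set bit of x.)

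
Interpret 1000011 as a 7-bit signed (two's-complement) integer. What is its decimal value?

pattern = 1000011 (MSB is 1 ⇒ negative)
Invert: 0111100, add 1 → 0111101 = 61, so the value is -61.
(Equivalently: 67 - 2^7 = 67 - 128 = -61.)

-61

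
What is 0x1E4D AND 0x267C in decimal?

0x1E4D = 01111001001101
0x267C = 10011001111100
AND → 00011001001100 = 1612

1612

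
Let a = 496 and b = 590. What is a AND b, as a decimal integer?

64

496 = 0111110000
590 = 1001001110
AND → 0001000000 = 64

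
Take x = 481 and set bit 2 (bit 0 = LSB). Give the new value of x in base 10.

485

x = 111100001
bit 2 is currently 0; set it via x | (1 << 2) = x | 4
→ 111100101 = 485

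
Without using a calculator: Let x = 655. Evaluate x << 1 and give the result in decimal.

1310

655 = 01010001111
shift left by 1 → 10100011110 = 1310
(equivalently, 655 × 2^1 = 655 × 2)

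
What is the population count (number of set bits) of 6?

6 = 110
Count the 1s: 1 + 1 = 2

2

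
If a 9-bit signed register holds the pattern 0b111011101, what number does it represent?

-35

pattern = 111011101 (MSB is 1 ⇒ negative)
Invert: 000100010, add 1 → 000100011 = 35, so the value is -35.
(Equivalently: 477 - 2^9 = 477 - 512 = -35.)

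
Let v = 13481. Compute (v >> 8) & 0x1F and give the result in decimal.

20

v = 11010010101001
Shift right by 8: 110100
Mask low 5 bits: 10100 = 20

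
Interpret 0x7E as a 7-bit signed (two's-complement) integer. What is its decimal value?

-2

pattern = 1111110 (MSB is 1 ⇒ negative)
Invert: 0000001, add 1 → 0000010 = 2, so the value is -2.
(Equivalently: 126 - 2^7 = 126 - 128 = -2.)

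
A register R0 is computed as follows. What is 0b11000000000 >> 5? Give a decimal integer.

x = 11000000000
shift right by 5 → 00000110000 = 48
(equivalently, floor(1536 / 32))

48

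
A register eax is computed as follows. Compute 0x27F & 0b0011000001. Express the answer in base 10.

0x27F = 1001111111
b = 0011000001
AND → 0001000001 = 65

65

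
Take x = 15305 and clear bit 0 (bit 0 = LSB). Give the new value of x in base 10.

15304

x = 11101111001001
bit 0 is currently 1; clear it via x & ~(1 << 0) = x & ~1
→ 11101111001000 = 15304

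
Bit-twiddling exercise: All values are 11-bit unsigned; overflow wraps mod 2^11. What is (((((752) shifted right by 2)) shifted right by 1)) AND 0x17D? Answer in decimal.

92

752 = 01011110000
→ shifted right by 2 → 00010111100 = 188
→ shifted right by 1 → 00001011110 = 94
0x17D = 00101111101
→ AND → 00001011100 = 92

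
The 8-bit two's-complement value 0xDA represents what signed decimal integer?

-38

pattern = 11011010 (MSB is 1 ⇒ negative)
Invert: 00100101, add 1 → 00100110 = 38, so the value is -38.
(Equivalently: 218 - 2^8 = 218 - 256 = -38.)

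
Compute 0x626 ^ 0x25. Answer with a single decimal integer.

0x626 = 11000100110
0x25 = 00000100101
XOR → 11000000011 = 1539

1539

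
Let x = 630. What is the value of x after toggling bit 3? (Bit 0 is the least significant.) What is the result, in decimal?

638

x = 1001110110
bit 3 is currently 0; toggle it via x ^ (1 << 3) = x ^ 8
→ 1001111110 = 638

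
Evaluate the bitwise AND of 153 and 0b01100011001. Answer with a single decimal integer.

153 = 0010011001
b = 1100011001
AND → 0000011001 = 25

25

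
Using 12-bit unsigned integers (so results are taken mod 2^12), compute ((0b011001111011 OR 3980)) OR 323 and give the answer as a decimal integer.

0b011001111011 = 011001111011
3980 = 111110001100
→ OR → 111111111111 = 4095
323 = 000101000011
→ OR → 111111111111 = 4095

4095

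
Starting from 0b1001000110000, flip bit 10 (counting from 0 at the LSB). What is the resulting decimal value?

x = 1001000110000
bit 10 is currently 0; toggle it via x ^ (1 << 10) = x ^ 1024
→ 1011000110000 = 5680

5680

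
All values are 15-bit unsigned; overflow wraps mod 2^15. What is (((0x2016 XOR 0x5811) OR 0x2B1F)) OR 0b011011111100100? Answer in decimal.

32767

0x2016 = 010000000010110
0x5811 = 101100000010001
→ XOR → 111100000000111 = 30727
0x2B1F = 010101100011111
→ OR → 111101100011111 = 31519
0b011011111100100 = 011011111100100
→ OR → 111111111111111 = 32767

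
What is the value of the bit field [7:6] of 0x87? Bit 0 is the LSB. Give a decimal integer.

v = 010000111
Shift right by 6: 010
Mask low 2 bits: 10 = 2

2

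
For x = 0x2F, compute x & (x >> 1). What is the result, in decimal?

x = 101111 = 47
x>>1 = 010111
AND  = 000111 = 7
(x & (x >> 1) has a 1 wherever x has two consecutive 1 bits.)

7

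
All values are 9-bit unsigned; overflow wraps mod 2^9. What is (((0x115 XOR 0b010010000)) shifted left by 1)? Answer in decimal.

266

0x115 = 100010101
0b010010000 = 010010000
→ XOR → 110000101 = 389
→ shifted left by 1 (mod 2^9) → 100001010 = 266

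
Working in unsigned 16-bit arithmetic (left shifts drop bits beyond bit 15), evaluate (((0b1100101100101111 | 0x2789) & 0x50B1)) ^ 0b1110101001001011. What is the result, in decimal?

43754

0b1100101100101111 = 1100101100101111
0x2789 = 0010011110001001
→ | → 1110111110101111 = 61359
0x50B1 = 0101000010110001
→ & → 0100000010100001 = 16545
0b1110101001001011 = 1110101001001011
→ ^ → 1010101011101010 = 43754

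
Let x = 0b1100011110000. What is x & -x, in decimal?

16

x = 1100011110000 = 6384
-x (two's complement) = …0011100010000
AND   = 0000000010000 = 16
(x & -x isolates the lowest set bit of x.)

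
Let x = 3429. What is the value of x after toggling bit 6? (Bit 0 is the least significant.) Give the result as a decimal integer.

3365

x = 110101100101
bit 6 is currently 1; toggle it via x ^ (1 << 6) = x ^ 64
→ 110100100101 = 3365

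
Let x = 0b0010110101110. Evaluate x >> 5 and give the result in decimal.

45

x = 10110101110
shift right by 5 → 00000101101 = 45
(equivalently, floor(1454 / 32))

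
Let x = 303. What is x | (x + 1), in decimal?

x = 100101111 = 303
x + 1 = 100110000
OR    = 100111111 = 319
(x | (x + 1) sets the lowest cleared bit.)

319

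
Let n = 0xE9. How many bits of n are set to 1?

0xE9 = 11101001
Count the 1s: 1 + 1 + 1 + 1 + 1 = 5

5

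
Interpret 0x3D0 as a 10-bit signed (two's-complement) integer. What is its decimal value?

pattern = 1111010000 (MSB is 1 ⇒ negative)
Invert: 0000101111, add 1 → 0000110000 = 48, so the value is -48.
(Equivalently: 976 - 2^10 = 976 - 1024 = -48.)

-48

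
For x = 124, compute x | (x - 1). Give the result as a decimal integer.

127

x = 1111100 = 124
x - 1 = 1111011
OR    = 1111111 = 127
(x | (x - 1) sets all bits below the lowest set bit.)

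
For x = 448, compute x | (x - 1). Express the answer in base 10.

x = 111000000 = 448
x - 1 = 110111111
OR    = 111111111 = 511
(x | (x - 1) sets all bits below the lowest set bit.)

511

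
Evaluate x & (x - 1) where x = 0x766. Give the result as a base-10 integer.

x = 11101100110 = 1894
x - 1 = 11101100101
AND   = 11101100100 = 1892
(x & (x - 1) clears the lowest set bit of x.)

1892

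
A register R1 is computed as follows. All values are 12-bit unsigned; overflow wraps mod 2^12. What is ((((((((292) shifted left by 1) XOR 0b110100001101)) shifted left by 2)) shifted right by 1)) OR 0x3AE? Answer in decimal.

1966

292 = 000100100100
→ shifted left by 1 (mod 2^12) → 001001001000 = 584
0b110100001101 = 110100001101
→ XOR → 111101000101 = 3909
→ shifted left by 2 (mod 2^12) → 110100010100 = 3348
→ shifted right by 1 → 011010001010 = 1674
0x3AE = 001110101110
→ OR → 011110101110 = 1966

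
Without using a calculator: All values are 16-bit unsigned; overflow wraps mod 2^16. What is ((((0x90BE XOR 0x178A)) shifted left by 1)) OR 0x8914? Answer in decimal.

36732

0x90BE = 1001000010111110
0x178A = 0001011110001010
→ XOR → 1000011100110100 = 34612
→ shifted left by 1 (mod 2^16) → 0000111001101000 = 3688
0x8914 = 1000100100010100
→ OR → 1000111101111100 = 36732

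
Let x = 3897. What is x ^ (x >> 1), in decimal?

2213

x = 111100111001 = 3897
x>>1 = 011110011100
XOR  = 100010100101 = 2213
(x ^ (x >> 1) gives the standard binary-reflected Gray code of x.)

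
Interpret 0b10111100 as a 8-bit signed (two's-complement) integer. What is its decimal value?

pattern = 10111100 (MSB is 1 ⇒ negative)
Invert: 01000011, add 1 → 01000100 = 68, so the value is -68.
(Equivalently: 188 - 2^8 = 188 - 256 = -68.)

-68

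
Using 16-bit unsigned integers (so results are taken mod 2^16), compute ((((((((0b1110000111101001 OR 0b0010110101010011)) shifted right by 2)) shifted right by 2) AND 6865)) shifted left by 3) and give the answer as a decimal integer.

22152

0b1110000111101001 = 1110000111101001
0b0010110101010011 = 0010110101010011
→ OR → 1110110111111011 = 60923
→ shifted right by 2 → 0011101101111110 = 15230
→ shifted right by 2 → 0000111011011111 = 3807
6865 = 0001101011010001
→ AND → 0000101011010001 = 2769
→ shifted left by 3 (mod 2^16) → 0101011010001000 = 22152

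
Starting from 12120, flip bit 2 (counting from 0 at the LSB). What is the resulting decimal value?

x = 010111101011000
bit 2 is currently 0; toggle it via x ^ (1 << 2) = x ^ 4
→ 010111101011100 = 12124

12124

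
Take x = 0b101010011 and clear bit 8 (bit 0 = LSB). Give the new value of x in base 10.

83

x = 101010011
bit 8 is currently 1; clear it via x & ~(1 << 8) = x & ~256
→ 001010011 = 83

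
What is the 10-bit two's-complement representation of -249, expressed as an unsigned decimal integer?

249 in 10 bits: 0011111001
Invert: 1100000110
Add 1:  1100000111 = 775
(Check: 2^10 - 249 = 1024 - 249 = 775.)

775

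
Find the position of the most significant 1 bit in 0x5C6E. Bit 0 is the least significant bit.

14

0x5C6E = 101110001101110
The topmost 1 is at position 14 (since 2^14 = 16384 ≤ 23662 < 32768).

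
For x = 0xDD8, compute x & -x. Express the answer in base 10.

8

x = 110111011000 = 3544
-x (two's complement) = …001000101000
AND   = 000000001000 = 8
(x & -x isolates the lowest set bit of x.)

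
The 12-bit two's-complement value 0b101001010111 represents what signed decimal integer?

pattern = 101001010111 (MSB is 1 ⇒ negative)
Invert: 010110101000, add 1 → 010110101001 = 1449, so the value is -1449.
(Equivalently: 2647 - 2^12 = 2647 - 4096 = -1449.)

-1449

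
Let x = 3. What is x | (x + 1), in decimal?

7

x = 011 = 3
x + 1 = 100
OR    = 111 = 7
(x | (x + 1) sets the lowest cleared bit.)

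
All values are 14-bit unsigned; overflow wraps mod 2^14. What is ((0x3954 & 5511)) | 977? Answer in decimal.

0x3954 = 11100101010100
5511 = 01010110000111
→ & → 01000100000100 = 4356
977 = 00001111010001
→ | → 01001111010101 = 5077

5077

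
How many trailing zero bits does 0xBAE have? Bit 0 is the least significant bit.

0xBAE = 101110101110
Trailing zeros: 1, so the lowest set bit is bit 1 (value 2).

1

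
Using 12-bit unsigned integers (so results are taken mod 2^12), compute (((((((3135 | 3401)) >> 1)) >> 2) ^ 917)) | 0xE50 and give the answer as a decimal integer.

3706

3135 = 110000111111
3401 = 110101001001
→ | → 110101111111 = 3455
→ >> 1 → 011010111111 = 1727
→ >> 2 → 000110101111 = 431
917 = 001110010101
→ ^ → 001000111010 = 570
0xE50 = 111001010000
→ | → 111001111010 = 3706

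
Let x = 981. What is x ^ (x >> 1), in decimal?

575

x = 1111010101 = 981
x>>1 = 0111101010
XOR  = 1000111111 = 575
(x ^ (x >> 1) gives the standard binary-reflected Gray code of x.)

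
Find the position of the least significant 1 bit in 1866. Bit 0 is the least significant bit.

1

1866 = 11101001010
Trailing zeros: 1, so the lowest set bit is bit 1 (value 2).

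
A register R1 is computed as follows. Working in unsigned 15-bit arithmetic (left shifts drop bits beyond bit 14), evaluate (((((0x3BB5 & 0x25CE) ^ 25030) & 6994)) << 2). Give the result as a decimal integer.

264

0x3BB5 = 011101110110101
0x25CE = 010010111001110
→ & → 010000110000100 = 8580
25030 = 110000111000110
→ ^ → 100000001000010 = 16450
6994 = 001101101010010
→ & → 000000001000010 = 66
→ << 2 (mod 2^15) → 000000100001000 = 264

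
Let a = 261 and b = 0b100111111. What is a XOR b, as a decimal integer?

58

261 = 100000101
b = 100111111
XOR → 000111010 = 58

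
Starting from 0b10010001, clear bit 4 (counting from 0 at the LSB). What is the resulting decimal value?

x = 10010001
bit 4 is currently 1; clear it via x & ~(1 << 4) = x & ~16
→ 10000001 = 129

129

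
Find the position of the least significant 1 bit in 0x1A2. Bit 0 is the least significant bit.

1

0x1A2 = 110100010
Trailing zeros: 1, so the lowest set bit is bit 1 (value 2).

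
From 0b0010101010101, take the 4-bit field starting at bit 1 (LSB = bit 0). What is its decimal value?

v = 0010101010101
Shift right by 1: 001010101010
Mask low 4 bits: 1010 = 10

10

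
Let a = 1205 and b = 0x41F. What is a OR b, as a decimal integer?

1215

1205 = 10010110101
0x41F = 10000011111
 OR → 10010111111 = 1215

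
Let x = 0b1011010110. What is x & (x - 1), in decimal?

x = 1011010110 = 726
x - 1 = 1011010101
AND   = 1011010100 = 724
(x & (x - 1) clears the lowest set bit of x.)

724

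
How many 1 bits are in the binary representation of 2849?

5

2849 = 101100100001
Count the 1s: 1 + 1 + 1 + 1 + 1 = 5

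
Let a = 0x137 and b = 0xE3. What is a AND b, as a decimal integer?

35

0x137 = 100110111
0xE3 = 011100011
AND → 000100011 = 35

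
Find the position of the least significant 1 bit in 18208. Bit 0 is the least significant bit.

18208 = 100011100100000
Trailing zeros: 5, so the lowest set bit is bit 5 (value 32).

5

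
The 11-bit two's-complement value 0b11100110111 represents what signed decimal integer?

-201

pattern = 11100110111 (MSB is 1 ⇒ negative)
Invert: 00011001000, add 1 → 00011001001 = 201, so the value is -201.
(Equivalently: 1847 - 2^11 = 1847 - 2048 = -201.)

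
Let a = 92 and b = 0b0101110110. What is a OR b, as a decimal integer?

92 = 001011100
b = 101110110
 OR → 101111110 = 382

382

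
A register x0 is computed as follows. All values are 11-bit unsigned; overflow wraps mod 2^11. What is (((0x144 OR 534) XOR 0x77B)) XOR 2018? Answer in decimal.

0x144 = 00101000100
534 = 01000010110
→ OR → 01101010110 = 854
0x77B = 11101111011
→ XOR → 10000101101 = 1069
2018 = 11111100010
→ XOR → 01111001111 = 975

975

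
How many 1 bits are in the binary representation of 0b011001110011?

7

n = 11001110011
Count the 1s: 1 + 1 + 1 + 1 + 1 + 1 + 1 = 7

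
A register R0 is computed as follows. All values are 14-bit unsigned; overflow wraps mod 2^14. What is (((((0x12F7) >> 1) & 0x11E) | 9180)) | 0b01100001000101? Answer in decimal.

15327

0x12F7 = 01001011110111
→ >> 1 → 00100101111011 = 2427
0x11E = 00000100011110
→ & → 00000100011010 = 282
9180 = 10001111011100
→ | → 10001111011110 = 9182
0b01100001000101 = 01100001000101
→ | → 11101111011111 = 15327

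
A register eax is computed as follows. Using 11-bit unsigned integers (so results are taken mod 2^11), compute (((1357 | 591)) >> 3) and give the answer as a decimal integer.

233

1357 = 10101001101
591 = 01001001111
→ | → 11101001111 = 1871
→ >> 3 → 00011101001 = 233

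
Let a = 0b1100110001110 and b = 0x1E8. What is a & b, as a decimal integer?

a = 1100110001110
0x1E8 = 0000111101000
AND → 0000110001000 = 392

392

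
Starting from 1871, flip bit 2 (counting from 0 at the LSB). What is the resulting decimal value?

1867

x = 11101001111
bit 2 is currently 1; toggle it via x ^ (1 << 2) = x ^ 4
→ 11101001011 = 1867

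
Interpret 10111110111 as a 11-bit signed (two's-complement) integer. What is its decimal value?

-521

pattern = 10111110111 (MSB is 1 ⇒ negative)
Invert: 01000001000, add 1 → 01000001001 = 521, so the value is -521.
(Equivalently: 1527 - 2^11 = 1527 - 2048 = -521.)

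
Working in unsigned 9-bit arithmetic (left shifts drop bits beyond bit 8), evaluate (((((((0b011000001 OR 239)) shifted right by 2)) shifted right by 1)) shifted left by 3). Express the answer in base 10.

232

0b011000001 = 011000001
239 = 011101111
→ OR → 011101111 = 239
→ shifted right by 2 → 000111011 = 59
→ shifted right by 1 → 000011101 = 29
→ shifted left by 3 (mod 2^9) → 011101000 = 232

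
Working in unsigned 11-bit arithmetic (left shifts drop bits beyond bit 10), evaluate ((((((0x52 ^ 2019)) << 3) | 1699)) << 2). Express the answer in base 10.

0x52 = 00001010010
2019 = 11111100011
→ ^ → 11110110001 = 1969
→ << 3 (mod 2^11) → 10110001000 = 1416
1699 = 11010100011
→ | → 11110101011 = 1963
→ << 2 (mod 2^11) → 11010101100 = 1708

1708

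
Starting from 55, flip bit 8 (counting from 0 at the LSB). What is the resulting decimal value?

311

x = 0000110111
bit 8 is currently 0; toggle it via x ^ (1 << 8) = x ^ 256
→ 0100110111 = 311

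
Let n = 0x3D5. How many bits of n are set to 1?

7

0x3D5 = 1111010101
Count the 1s: 1 + 1 + 1 + 1 + 1 + 1 + 1 = 7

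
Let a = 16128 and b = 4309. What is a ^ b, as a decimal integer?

12245

16128 = 11111100000000
4309 = 01000011010101
XOR → 10111111010101 = 12245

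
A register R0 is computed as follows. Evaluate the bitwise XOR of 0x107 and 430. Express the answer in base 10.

0x107 = 100000111
430 = 110101110
XOR → 010101001 = 169

169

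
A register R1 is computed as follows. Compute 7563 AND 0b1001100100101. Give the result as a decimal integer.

7563 = 1110110001011
b = 1001100100101
AND → 1000100000001 = 4353

4353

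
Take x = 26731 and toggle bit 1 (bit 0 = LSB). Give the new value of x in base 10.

x = 110100001101011
bit 1 is currently 1; toggle it via x ^ (1 << 1) = x ^ 2
→ 110100001101001 = 26729

26729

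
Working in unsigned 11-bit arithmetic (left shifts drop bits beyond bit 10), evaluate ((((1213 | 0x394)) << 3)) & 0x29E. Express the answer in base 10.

1213 = 10010111101
0x394 = 01110010100
→ | → 11110111101 = 1981
→ << 3 (mod 2^11) → 10111101000 = 1512
0x29E = 01010011110
→ & → 00010001000 = 136

136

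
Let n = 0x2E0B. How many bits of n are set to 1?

7

0x2E0B = 10111000001011
Count the 1s: 1 + 1 + 1 + 1 + 1 + 1 + 1 = 7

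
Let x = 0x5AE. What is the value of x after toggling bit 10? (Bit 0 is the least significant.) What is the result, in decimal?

x = 10110101110
bit 10 is currently 1; toggle it via x ^ (1 << 10) = x ^ 1024
→ 00110101110 = 430

430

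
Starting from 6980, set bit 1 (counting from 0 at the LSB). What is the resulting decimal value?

x = 1101101000100
bit 1 is currently 0; set it via x | (1 << 1) = x | 2
→ 1101101000110 = 6982

6982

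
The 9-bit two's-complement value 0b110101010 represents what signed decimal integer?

-86

pattern = 110101010 (MSB is 1 ⇒ negative)
Invert: 001010101, add 1 → 001010110 = 86, so the value is -86.
(Equivalently: 426 - 2^9 = 426 - 512 = -86.)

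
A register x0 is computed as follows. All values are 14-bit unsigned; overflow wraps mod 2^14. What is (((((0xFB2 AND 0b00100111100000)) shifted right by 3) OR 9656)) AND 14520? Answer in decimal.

0xFB2 = 00111110110010
0b00100111100000 = 00100111100000
→ AND → 00100110100000 = 2464
→ shifted right by 3 → 00000100110100 = 308
9656 = 10010110111000
→ OR → 10010110111100 = 9660
14520 = 11100010111000
→ AND → 10000010111000 = 8376

8376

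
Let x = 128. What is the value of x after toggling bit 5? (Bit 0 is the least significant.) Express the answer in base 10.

160

x = 000010000000
bit 5 is currently 0; toggle it via x ^ (1 << 5) = x ^ 32
→ 000010100000 = 160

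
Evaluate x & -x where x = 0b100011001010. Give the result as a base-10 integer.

2

x = 100011001010 = 2250
-x (two's complement) = …011100110110
AND   = 000000000010 = 2
(x & -x isolates the lowest set bit of x.)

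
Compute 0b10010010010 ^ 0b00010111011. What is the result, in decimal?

a = 10010010010
b = 00010111011
XOR → 10000101001 = 1065

1065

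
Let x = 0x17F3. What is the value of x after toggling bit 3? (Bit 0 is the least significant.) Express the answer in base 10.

6139

x = 001011111110011
bit 3 is currently 0; toggle it via x ^ (1 << 3) = x ^ 8
→ 001011111111011 = 6139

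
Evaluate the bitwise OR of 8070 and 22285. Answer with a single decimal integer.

8070 = 001111110000110
22285 = 101011100001101
 OR → 101111110001111 = 24463

24463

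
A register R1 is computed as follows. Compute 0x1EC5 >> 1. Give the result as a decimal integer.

0x1EC5 = 1111011000101
shift right by 1 → 0111101100010 = 3938
(equivalently, floor(7877 / 2))

3938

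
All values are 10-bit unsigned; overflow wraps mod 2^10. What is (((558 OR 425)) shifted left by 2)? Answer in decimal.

558 = 1000101110
425 = 0110101001
→ OR → 1110101111 = 943
→ shifted left by 2 (mod 2^10) → 1010111100 = 700

700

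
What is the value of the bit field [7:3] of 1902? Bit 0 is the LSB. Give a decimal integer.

v = 011101101110
Shift right by 3: 011101101
Mask low 5 bits: 01101 = 13

13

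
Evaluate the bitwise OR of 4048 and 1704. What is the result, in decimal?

4048 = 111111010000
1704 = 011010101000
 OR → 111111111000 = 4088

4088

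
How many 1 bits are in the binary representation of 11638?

9

11638 = 10110101110110
Count the 1s: 1 + 1 + 1 + 1 + 1 + 1 + 1 + 1 + 1 = 9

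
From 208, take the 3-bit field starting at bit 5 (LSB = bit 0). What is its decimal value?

6

v = 11010000
Shift right by 5: 110
Mask low 3 bits: 110 = 6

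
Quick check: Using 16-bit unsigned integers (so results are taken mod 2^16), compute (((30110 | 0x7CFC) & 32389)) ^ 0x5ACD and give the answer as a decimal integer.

9801

30110 = 0111010110011110
0x7CFC = 0111110011111100
→ | → 0111110111111110 = 32254
32389 = 0111111010000101
→ & → 0111110010000100 = 31876
0x5ACD = 0101101011001101
→ ^ → 0010011001001001 = 9801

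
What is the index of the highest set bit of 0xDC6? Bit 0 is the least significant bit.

0xDC6 = 110111000110
The topmost 1 is at position 11 (since 2^11 = 2048 ≤ 3526 < 4096).

11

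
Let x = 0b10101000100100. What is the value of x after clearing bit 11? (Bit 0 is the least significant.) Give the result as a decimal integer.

x = 10101000100100
bit 11 is currently 1; clear it via x & ~(1 << 11) = x & ~2048
→ 10001000100100 = 8740

8740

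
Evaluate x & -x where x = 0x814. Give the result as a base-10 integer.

4

x = 100000010100 = 2068
-x (two's complement) = …011111101100
AND   = 000000000100 = 4
(x & -x isolates the lowest set bit of x.)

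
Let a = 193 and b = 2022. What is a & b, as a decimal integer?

192

193 = 00011000001
2022 = 11111100110
AND → 00011000000 = 192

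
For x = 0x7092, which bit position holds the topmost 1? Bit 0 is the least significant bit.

14

0x7092 = 111000010010010
The topmost 1 is at position 14 (since 2^14 = 16384 ≤ 28818 < 32768).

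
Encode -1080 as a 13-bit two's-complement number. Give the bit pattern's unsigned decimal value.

7112

1080 in 13 bits: 0010000111000
Invert: 1101111000111
Add 1:  1101111001000 = 7112
(Check: 2^13 - 1080 = 8192 - 1080 = 7112.)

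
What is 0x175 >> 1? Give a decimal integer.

186

0x175 = 101110101
shift right by 1 → 010111010 = 186
(equivalently, floor(373 / 2))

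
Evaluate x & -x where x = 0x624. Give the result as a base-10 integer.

4

x = 11000100100 = 1572
-x (two's complement) = …00111011100
AND   = 00000000100 = 4
(x & -x isolates the lowest set bit of x.)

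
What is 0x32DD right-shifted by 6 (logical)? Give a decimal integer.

0x32DD = 11001011011101
shift right by 6 → 00000011001011 = 203
(equivalently, floor(13021 / 64))

203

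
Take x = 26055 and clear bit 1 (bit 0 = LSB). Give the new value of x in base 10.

26053

x = 110010111000111
bit 1 is currently 1; clear it via x & ~(1 << 1) = x & ~2
→ 110010111000101 = 26053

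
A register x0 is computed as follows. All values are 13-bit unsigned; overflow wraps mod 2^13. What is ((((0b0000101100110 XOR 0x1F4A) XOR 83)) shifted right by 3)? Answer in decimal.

975

0b0000101100110 = 0000101100110
0x1F4A = 1111101001010
→ XOR → 1111000101100 = 7724
83 = 0000001010011
→ XOR → 1111001111111 = 7807
→ shifted right by 3 → 0001111001111 = 975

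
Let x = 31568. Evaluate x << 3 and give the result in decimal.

31568 = 000111101101010000
shift left by 3 → 111101101010000000 = 252544
(equivalently, 31568 × 2^3 = 31568 × 8)

252544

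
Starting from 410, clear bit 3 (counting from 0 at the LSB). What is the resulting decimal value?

402

x = 0110011010
bit 3 is currently 1; clear it via x & ~(1 << 3) = x & ~8
→ 0110010010 = 402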